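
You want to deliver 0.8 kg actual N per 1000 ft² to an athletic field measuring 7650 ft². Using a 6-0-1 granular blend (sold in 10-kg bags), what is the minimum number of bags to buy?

Product per 1000 ft² = 0.8 / 6% = 13.3333 kg.
Total product = 13.3333 × 7650 / 1000 = 102 kg.
Bags = ⌈102 / 10⌉ = 11.

11 bags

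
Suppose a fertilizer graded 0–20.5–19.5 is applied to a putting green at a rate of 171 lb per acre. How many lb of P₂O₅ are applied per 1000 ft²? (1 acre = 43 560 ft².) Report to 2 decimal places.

0.80 lb P₂O₅ per thousand sq ft

P₂O₅ per acre = 171 × 20.5% = 35.055 lb.
Convert to per 1000 ft²: 35.055 × 0.0229568 = 0.804752 lb.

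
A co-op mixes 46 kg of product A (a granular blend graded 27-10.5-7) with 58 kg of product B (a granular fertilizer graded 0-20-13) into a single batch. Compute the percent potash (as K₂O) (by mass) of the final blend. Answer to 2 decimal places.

10.35% K₂O

Total mass = 46 + 58 = 104 kg.
K₂O mass = 7%×46 + 13%×58 = 10.76 kg.
% K₂O = 10.76 / 104 = 10.3462%.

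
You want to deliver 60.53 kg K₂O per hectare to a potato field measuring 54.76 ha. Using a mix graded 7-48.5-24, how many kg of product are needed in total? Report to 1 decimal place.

Product per hectare = 60.53 / 24% = 252.208 kg.
Total product = 252.208 × 54.76 = 13810.93 kg.

13810.9 kg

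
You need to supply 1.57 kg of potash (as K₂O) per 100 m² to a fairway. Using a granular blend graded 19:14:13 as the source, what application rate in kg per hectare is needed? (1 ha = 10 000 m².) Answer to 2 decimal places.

Product per 100 m² = 1.57 / 13% = 12.0769 kg.
Convert to per hectare: 12.0769 × 100 = 1207.692 kg.

1207.69 kg of product per hectare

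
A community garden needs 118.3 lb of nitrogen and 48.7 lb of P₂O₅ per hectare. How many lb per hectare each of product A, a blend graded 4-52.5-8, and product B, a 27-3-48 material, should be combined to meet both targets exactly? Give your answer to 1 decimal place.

Let a = lb of product A, b = lb of product B (per hectare).
N: 0.04·a + 0.27·b = 118.3
P₂O₅: 0.525·a + 0.03·b = 48.7
From row1: a = (118.3 − 0.27·b) / 0.04.
Into row2: 0.525·(118.3 − 0.27·b)/0.04 + 0.03·b = 48.7 → b = 428.029, a = 68.3031.

68.3 lb product A, 428.0 lb product B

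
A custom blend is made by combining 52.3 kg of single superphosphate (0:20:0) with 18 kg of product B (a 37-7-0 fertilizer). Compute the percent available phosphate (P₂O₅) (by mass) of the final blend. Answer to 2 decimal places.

16.67% P₂O₅

Total mass = 52.3 + 18 = 70.3 kg.
P₂O₅ mass = 20%×52.3 + 7%×18 = 11.72 kg.
% P₂O₅ = 11.72 / 70.3 = 16.6714%.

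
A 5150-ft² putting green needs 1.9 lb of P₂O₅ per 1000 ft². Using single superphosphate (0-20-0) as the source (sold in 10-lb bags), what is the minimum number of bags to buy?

Product per 1000 ft² = 1.9 / 20% = 9.5 lb.
Total product = 9.5 × 5150 / 1000 = 48.925 lb.
Bags = ⌈48.925 / 10⌉ = 5.

5 bags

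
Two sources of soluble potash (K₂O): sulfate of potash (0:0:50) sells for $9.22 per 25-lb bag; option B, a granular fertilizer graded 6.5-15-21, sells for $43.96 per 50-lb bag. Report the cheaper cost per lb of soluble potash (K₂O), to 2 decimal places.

sulfate of potash: K₂O per bag = 25 × 50% = 12.5 lb; cost = 9.22 / 12.5 = $0.7376/lb K₂O.
option B: K₂O per bag = 50 × 21% = 10.5 lb; cost = 43.96 / 10.5 = $4.1867/lb K₂O.
sulfate of potash is cheaper.

$0.74 per lb K₂O (sulfate of potash)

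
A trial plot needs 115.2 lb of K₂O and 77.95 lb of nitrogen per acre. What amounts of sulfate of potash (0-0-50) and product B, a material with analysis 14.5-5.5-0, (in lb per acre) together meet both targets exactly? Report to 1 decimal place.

Let a = lb of sulfate of potash, b = lb of product B (per acre).
K₂O: 0.5·a + 0·b = 115.2
N: 0·a + 0.145·b = 77.95
Solving simultaneously: a = 230.4, b = 537.586.

230.4 lb sulfate of potash, 537.6 lb product B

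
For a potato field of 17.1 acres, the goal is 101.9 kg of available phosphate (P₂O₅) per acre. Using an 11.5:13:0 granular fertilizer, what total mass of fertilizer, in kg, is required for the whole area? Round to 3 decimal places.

13403.769 kg

Product per acre = 101.9 / 13% = 783.846 kg.
Total product = 783.846 × 17.1 = 13403.7692 kg.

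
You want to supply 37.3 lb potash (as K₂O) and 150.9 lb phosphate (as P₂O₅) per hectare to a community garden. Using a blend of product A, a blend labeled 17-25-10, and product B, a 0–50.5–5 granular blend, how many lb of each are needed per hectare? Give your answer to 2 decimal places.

Per-hectare balance (a = product A, b = product B):
K₂O: 0.1·a + 0.05·b = 37.3
P₂O₅: 0.25·a + 0.505·b = 150.9
Eliminate b: (row1) − 0.05/0.505·(row2) → 0.0752475·a = 22.3594, so a = 297.1447.
Then b = (150.9 − 0.25·297.1447) / 0.505 = 151.711.

297.14 lb product A, 151.71 lb product B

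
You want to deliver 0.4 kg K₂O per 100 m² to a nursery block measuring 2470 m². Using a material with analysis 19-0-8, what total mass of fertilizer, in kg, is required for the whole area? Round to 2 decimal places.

Product per 100 m² = 0.4 / 8% = 5 kg.
Total product = 5 × 2470 / 100 = 123.5 kg.

123.50 kg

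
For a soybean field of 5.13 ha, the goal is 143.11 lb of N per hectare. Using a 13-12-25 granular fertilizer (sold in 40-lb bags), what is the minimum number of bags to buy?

Product per hectare = 143.11 / 13% = 1100.85 lb.
Total product = 1100.85 × 5.13 = 5647.34 lb.
Bags = ⌈5647.34 / 40⌉ = 142.

142 bags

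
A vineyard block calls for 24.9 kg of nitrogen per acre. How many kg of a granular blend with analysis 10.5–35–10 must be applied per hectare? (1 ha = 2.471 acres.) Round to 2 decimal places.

585.98 kg of product per hectare

Product per acre = 24.9 / 10.5% = 237.143 kg.
Convert to per hectare: 237.143 × 2.471 = 585.98 kg.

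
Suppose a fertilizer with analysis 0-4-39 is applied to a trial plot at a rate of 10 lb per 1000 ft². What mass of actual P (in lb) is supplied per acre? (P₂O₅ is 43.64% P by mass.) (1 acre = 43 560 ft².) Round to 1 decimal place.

P₂O₅ per 1000 ft² = 10 × 4% = 0.4 lb.
Elemental P = 0.4 × 0.4364 = 0.17456 lb per 1000 ft².
Convert to per acre: 0.17456 × 43.56 = 7.60383 lb.

7.6 lb P per acre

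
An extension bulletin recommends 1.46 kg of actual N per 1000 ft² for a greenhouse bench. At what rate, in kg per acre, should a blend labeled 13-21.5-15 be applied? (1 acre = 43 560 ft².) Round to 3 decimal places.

Product per 1000 ft² = 1.46 / 13% = 11.2308 kg.
Convert to per acre: 11.2308 × 43.56 = 489.2123 kg.

489.212 kg of product per acre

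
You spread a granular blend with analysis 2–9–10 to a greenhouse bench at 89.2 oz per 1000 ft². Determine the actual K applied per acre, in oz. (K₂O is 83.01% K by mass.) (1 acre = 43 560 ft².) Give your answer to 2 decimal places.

322.54 oz K per acre

K₂O per 1000 ft² = 89.2 × 10% = 8.92 oz.
Elemental K = 8.92 × 0.8301 = 7.40449 oz per 1000 ft².
Convert to per acre: 7.40449 × 43.56 = 322.5397 oz.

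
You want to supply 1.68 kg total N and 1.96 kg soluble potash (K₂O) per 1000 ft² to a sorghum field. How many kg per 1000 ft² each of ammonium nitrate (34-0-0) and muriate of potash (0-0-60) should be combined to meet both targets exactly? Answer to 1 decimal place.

4.9 kg ammonium nitrate, 3.3 kg muriate of potash

Per-1000 ft² balance (a = ammonium nitrate, b = muriate of potash):
N: 0.34·a + 0·b = 1.68
K₂O: 0·a + 0.6·b = 1.96
Solving simultaneously: a = 4.94118, b = 3.26667.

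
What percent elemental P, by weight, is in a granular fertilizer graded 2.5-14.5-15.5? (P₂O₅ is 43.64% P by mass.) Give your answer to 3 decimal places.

6.328% P

%P = 14.5 × 0.4364 = 6.3278%.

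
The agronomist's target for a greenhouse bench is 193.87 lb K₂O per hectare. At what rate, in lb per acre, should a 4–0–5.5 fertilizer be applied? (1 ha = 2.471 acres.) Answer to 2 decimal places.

1426.51 lb of product per acre

Product per hectare = 193.87 / 5.5% = 3524.91 lb.
Convert to per acre: 3524.91 × 0.404694 = 1426.511 lb.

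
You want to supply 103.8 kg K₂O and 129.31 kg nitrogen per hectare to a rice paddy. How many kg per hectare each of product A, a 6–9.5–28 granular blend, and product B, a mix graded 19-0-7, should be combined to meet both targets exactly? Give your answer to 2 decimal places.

Let a = kg of product A, b = kg of product B (per hectare).
K₂O: 0.28·a + 0.07·b = 103.8
N: 0.06·a + 0.19·b = 129.31
Eliminate a: (row1) − 0.28/0.06·(row2) → -0.816667·b = -499.647, so b = 611.812.
Back-substitute: a = (103.8 − 0.07·611.812) / 0.28 = 217.761.

217.76 kg product A, 611.81 kg product B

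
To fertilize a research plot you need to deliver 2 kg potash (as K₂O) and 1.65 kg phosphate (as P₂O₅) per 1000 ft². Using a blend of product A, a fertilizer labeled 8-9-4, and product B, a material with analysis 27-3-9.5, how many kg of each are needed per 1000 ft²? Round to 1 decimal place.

13.2 kg product A, 15.5 kg product B

With a, b = kg per 1000 ft² of product A and product B:
K₂O: 0.04·a + 0.095·b = 2
P₂O₅: 0.09·a + 0.03·b = 1.65
Eliminate b: (row1) − 0.095/0.03·(row2) → -0.245·a = -3.225, so a = 13.1633.
Then b = (1.65 − 0.09·13.1633) / 0.03 = 15.5102.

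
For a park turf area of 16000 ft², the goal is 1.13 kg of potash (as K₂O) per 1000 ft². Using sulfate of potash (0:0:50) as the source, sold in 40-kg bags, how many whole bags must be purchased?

Product per 1000 ft² = 1.13 / 50% = 2.26 kg.
Total product = 2.26 × 16000 / 1000 = 36.16 kg.
Bags = ⌈36.16 / 40⌉ = 1.

1 bags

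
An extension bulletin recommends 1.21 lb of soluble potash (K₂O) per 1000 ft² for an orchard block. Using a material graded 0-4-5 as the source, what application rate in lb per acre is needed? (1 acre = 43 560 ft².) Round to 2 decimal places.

1054.15 lb of product per acre

Product per 1000 ft² = 1.21 / 5% = 24.2 lb.
Convert to per acre: 24.2 × 43.56 = 1054.152 lb.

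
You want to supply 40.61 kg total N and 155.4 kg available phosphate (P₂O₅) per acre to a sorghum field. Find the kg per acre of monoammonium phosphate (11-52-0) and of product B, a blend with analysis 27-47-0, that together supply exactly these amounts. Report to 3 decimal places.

With a, b = kg per acre of monoammonium phosphate and product B:
N: 0.11·a + 0.27·b = 40.61
P₂O₅: 0.52·a + 0.47·b = 155.4
Eliminate a: (row1) − 0.11/0.52·(row2) → 0.170577·b = 7.73692, so b = 45.3574.
Back-substitute: a = (40.61 − 0.27·45.3574) / 0.11 = 257.8501.

257.850 kg monoammonium phosphate, 45.357 kg product B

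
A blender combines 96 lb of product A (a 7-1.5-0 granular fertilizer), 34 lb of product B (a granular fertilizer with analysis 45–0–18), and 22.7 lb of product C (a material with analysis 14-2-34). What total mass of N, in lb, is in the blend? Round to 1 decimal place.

25.2 lb N

N mass = 7%×96 + 45%×34 + 14%×22.7 = 25.198 lb.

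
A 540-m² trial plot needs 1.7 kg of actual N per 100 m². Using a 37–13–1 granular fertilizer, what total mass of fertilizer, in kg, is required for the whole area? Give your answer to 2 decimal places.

24.81 kg

Product per 100 m² = 1.7 / 37% = 4.59459 kg.
Total product = 4.59459 × 540 / 100 = 24.8108 kg.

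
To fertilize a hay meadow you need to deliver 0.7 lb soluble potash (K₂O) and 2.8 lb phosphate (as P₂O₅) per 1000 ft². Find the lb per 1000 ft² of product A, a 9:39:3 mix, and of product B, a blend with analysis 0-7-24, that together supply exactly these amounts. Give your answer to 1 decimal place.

6.8 lb product A, 2.1 lb product B

With a, b = lb per 1000 ft² of product A and product B:
K₂O: 0.03·a + 0.24·b = 0.7
P₂O₅: 0.39·a + 0.07·b = 2.8
Eliminate a: (row1) − 0.03/0.39·(row2) → 0.234615·b = 0.484615, so b = 2.06557.
Back-substitute: a = (0.7 − 0.24·2.06557) / 0.03 = 6.80874.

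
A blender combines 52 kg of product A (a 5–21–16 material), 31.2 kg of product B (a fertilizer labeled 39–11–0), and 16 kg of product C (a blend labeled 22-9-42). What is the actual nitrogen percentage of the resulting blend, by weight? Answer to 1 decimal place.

18.4% N

Total mass = 52 + 31.2 + 16 = 99.2 kg.
N mass = 5%×52 + 39%×31.2 + 22%×16 = 18.288 kg.
% N = 18.288 / 99.2 = 18.4355%.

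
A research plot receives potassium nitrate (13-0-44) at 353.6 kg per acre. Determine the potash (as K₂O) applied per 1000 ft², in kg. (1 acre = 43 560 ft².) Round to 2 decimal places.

3.57 kg K₂O per thousand sq ft

K₂O per acre = 353.6 × 44% = 155.584 kg.
Convert to per 1000 ft²: 155.584 × 0.0229568 = 3.57172 kg.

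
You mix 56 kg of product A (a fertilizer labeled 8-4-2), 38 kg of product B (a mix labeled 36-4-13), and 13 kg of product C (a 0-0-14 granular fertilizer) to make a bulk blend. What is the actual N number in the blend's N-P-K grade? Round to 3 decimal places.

16.972% N

Total mass = 56 + 38 + 13 = 107 kg.
N mass = 8%×56 + 36%×38 + 0%×13 = 18.16 kg.
% N = 18.16 / 107 = 16.97196%.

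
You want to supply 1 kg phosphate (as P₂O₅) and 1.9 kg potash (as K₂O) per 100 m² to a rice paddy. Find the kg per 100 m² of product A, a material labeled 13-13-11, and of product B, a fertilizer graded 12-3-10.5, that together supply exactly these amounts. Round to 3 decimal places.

4.638 kg product A, 13.237 kg product B

Let a = kg of product A, b = kg of product B (per 100 m²).
P₂O₅: 0.13·a + 0.03·b = 1
K₂O: 0.11·a + 0.105·b = 1.9
Solving simultaneously: a = 4.63768, b = 13.2367.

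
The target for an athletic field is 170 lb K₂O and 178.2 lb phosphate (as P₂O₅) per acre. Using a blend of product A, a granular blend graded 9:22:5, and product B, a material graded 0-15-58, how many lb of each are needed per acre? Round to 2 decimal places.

648.26 lb product A, 237.22 lb product B

Per-acre balance (a = product A, b = product B):
K₂O: 0.05·a + 0.58·b = 170
P₂O₅: 0.22·a + 0.15·b = 178.2
Solving simultaneously: a = 648.2598, b = 237.219.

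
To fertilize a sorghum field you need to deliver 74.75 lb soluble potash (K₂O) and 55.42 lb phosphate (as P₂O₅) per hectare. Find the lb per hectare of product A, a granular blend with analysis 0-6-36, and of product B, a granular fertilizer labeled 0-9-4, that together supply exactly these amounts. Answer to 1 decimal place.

150.4 lb product A, 515.5 lb product B

With a, b = lb per hectare of product A and product B:
K₂O: 0.36·a + 0.04·b = 74.75
P₂O₅: 0.06·a + 0.09·b = 55.42
Eliminate a: (row1) − 0.36/0.06·(row2) → -0.5·b = -257.77, so b = 515.54.
Back-substitute: a = (74.75 − 0.04·515.54) / 0.36 = 150.357.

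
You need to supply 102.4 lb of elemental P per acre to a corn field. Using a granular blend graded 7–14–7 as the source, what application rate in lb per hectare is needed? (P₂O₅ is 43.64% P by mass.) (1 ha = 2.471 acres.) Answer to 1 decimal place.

4141.5 lb of product per hectare

As P₂O₅: 102.4 / 0.4364 = 234.647 lb per acre.
Product per acre = 234.647 / 14% = 1676.05 lb.
Convert to per hectare: 1676.05 × 2.471 = 4141.52 lb.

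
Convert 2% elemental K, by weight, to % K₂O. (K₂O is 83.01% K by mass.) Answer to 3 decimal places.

2.409% K₂O

%K₂O = 2 / 0.8301 = 2.40935%.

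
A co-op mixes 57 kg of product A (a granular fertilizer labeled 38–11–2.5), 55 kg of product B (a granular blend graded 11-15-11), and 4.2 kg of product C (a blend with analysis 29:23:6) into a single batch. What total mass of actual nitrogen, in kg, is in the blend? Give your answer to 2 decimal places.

N mass = 38%×57 + 11%×55 + 29%×4.2 = 28.928 kg.

28.93 kg N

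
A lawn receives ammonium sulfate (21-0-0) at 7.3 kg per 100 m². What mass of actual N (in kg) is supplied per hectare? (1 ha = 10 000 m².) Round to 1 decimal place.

153.3 kg N per hectare

nitrogen per 100 m² = 7.3 × 21% = 1.533 kg.
Convert to per hectare: 1.533 × 100 = 153.3 kg.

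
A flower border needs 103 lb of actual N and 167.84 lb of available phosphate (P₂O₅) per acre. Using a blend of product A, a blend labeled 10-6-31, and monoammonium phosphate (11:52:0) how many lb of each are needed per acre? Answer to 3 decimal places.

Per-acre balance (a = product A, b = monoammonium phosphate):
N: 0.1·a + 0.11·b = 103
P₂O₅: 0.06·a + 0.52·b = 167.84
Eliminate b: (row1) − 0.11/0.52·(row2) → 0.0873077·a = 67.4954, so a = 773.0749.
Then b = (167.84 − 0.06·773.0749) / 0.52 = 233.5683.

773.075 lb product A, 233.568 lb monoammonium phosphate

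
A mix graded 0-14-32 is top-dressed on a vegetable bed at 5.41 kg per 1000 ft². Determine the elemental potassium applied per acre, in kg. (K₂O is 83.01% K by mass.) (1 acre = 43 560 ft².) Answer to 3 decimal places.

62.599 kg K per acre

K₂O per 1000 ft² = 5.41 × 32% = 1.7312 kg.
Elemental K = 1.7312 × 0.8301 = 1.43707 kg per 1000 ft².
Convert to per acre: 1.43707 × 43.56 = 62.5987 kg.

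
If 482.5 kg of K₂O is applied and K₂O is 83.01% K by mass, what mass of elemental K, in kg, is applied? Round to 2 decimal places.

400.52 kg K

K = 482.5 × 0.8301 = 400.523 kg.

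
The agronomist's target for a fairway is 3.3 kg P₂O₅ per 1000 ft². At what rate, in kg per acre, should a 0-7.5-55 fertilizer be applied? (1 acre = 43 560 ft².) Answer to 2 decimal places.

Product per 1000 ft² = 3.3 / 7.5% = 44 kg.
Convert to per acre: 44 × 43.56 = 1916.64 kg.

1916.64 kg of product per acre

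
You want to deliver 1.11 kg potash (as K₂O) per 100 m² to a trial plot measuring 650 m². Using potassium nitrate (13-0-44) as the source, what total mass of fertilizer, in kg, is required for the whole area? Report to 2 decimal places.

Product per 100 m² = 1.11 / 44% = 2.52273 kg.
Total product = 2.52273 × 650 / 100 = 16.3977 kg.

16.40 kg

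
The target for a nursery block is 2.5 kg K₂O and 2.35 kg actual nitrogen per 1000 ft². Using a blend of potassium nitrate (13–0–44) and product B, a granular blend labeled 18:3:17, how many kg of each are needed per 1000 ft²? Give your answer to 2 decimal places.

Let a = kg of potassium nitrate, b = kg of product B (per 1000 ft²).
K₂O: 0.44·a + 0.17·b = 2.5
N: 0.13·a + 0.18·b = 2.35
Eliminate a: (row1) − 0.44/0.13·(row2) → -0.439231·b = -5.45385, so b = 12.4168.
Back-substitute: a = (2.5 − 0.17·12.4168) / 0.44 = 0.884413.

0.88 kg potassium nitrate, 12.42 kg product B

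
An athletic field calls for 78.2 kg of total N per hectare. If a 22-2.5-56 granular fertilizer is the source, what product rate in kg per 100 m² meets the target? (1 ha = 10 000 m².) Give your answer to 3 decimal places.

Product per hectare = 78.2 / 22% = 355.455 kg.
Convert to per 100 m²: 355.455 × 0.01 = 3.55455 kg.

3.555 kg of product per hundred sq m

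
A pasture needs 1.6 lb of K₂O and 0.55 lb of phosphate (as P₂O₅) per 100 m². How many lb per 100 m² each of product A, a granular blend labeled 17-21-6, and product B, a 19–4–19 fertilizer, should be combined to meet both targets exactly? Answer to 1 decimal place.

With a, b = lb per 100 m² of product A and product B:
K₂O: 0.06·a + 0.19·b = 1.6
P₂O₅: 0.21·a + 0.04·b = 0.55
Eliminate a: (row1) − 0.06/0.21·(row2) → 0.178571·b = 1.44286, so b = 8.08.
Back-substitute: a = (1.6 − 0.19·8.08) / 0.06 = 1.08.

1.1 lb product A, 8.1 lb product B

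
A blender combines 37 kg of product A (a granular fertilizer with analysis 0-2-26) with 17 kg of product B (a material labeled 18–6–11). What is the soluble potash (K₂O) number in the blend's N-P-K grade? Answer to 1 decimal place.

Total mass = 37 + 17 = 54 kg.
K₂O mass = 26%×37 + 11%×17 = 11.49 kg.
% K₂O = 11.49 / 54 = 21.2778%.

21.3% K₂O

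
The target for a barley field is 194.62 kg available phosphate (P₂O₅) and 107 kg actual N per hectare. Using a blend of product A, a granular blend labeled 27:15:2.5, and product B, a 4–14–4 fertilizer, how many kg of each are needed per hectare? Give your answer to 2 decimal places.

Let a = kg of product A, b = kg of product B (per hectare).
P₂O₅: 0.15·a + 0.14·b = 194.62
N: 0.27·a + 0.04·b = 107
Solving simultaneously: a = 226.264, b = 1147.717.

226.26 kg product A, 1147.72 kg product B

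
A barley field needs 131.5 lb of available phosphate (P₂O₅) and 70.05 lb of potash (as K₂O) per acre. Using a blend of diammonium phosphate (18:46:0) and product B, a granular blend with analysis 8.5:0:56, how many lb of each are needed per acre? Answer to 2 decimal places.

285.87 lb diammonium phosphate, 125.09 lb product B

With a, b = lb per acre of diammonium phosphate and product B:
P₂O₅: 0.46·a + 0·b = 131.5
K₂O: 0·a + 0.56·b = 70.05
Solving simultaneously: a = 285.8696, b = 125.089.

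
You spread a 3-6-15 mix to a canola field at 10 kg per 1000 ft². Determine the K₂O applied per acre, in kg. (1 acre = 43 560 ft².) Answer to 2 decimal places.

K₂O per 1000 ft² = 10 × 15% = 1.5 kg.
Convert to per acre: 1.5 × 43.56 = 65.34 kg.

65.34 kg K₂O per acre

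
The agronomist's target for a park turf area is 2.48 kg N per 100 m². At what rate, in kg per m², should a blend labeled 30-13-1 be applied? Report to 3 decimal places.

0.083 kg of product per sq m

Product per 100 m² = 2.48 / 30% = 8.26667 kg.
Convert to per m²: 8.26667 × 0.01 = 0.0826667 kg.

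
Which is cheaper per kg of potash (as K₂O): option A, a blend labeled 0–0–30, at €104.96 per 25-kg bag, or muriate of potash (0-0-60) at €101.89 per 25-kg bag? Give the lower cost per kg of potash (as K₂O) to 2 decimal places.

option A: K₂O per bag = 25 × 30% = 7.5 kg; cost = 104.96 / 7.5 = €13.9947/kg K₂O.
muriate of potash: K₂O per bag = 25 × 60% = 15 kg; cost = 101.89 / 15 = €6.7927/kg K₂O.
muriate of potash is cheaper.

€6.79 per kg K₂O (muriate of potash)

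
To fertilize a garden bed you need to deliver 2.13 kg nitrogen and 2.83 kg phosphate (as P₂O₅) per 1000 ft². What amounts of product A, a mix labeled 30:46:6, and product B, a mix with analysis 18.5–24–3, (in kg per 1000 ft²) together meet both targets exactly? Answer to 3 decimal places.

0.943 kg product A, 9.985 kg product B

With a, b = kg per 1000 ft² of product A and product B:
N: 0.3·a + 0.185·b = 2.13
P₂O₅: 0.46·a + 0.24·b = 2.83
From row1: a = (2.13 − 0.185·b) / 0.3.
Into row2: 0.46·(2.13 − 0.185·b)/0.3 + 0.24·b = 2.83 → b = 9.98473, a = 0.942748.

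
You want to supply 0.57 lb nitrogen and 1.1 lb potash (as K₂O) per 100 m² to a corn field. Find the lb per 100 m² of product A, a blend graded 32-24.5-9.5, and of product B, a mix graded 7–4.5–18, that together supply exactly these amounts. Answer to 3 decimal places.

0.502 lb product A, 5.846 lb product B

With a, b = lb per 100 m² of product A and product B:
N: 0.32·a + 0.07·b = 0.57
K₂O: 0.095·a + 0.18·b = 1.1
Solving simultaneously: a = 0.502453, b = 5.84593.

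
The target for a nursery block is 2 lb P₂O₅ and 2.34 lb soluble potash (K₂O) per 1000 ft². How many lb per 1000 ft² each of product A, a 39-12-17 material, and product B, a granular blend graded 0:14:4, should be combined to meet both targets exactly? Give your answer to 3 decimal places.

Per-1000 ft² balance (a = product A, b = product B):
P₂O₅: 0.12·a + 0.14·b = 2
K₂O: 0.17·a + 0.04·b = 2.34
Solving simultaneously: a = 13.0316, b = 3.11579.

13.032 lb product A, 3.116 lb product B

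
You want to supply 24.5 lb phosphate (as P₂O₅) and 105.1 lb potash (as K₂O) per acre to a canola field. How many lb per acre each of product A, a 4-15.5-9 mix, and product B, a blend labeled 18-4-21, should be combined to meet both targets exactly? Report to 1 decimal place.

With a, b = lb per acre of product A and product B:
P₂O₅: 0.155·a + 0.04·b = 24.5
K₂O: 0.09·a + 0.21·b = 105.1
Eliminate b: (row1) − 0.04/0.21·(row2) → 0.137857·a = 4.48095, so a = 32.5043.
Then b = (105.1 − 0.09·32.5043) / 0.21 = 486.546.

32.5 lb product A, 486.5 lb product B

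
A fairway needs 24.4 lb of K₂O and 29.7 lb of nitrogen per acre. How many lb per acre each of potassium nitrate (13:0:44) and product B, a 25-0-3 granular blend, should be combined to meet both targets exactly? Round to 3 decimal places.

Let a = lb of potassium nitrate, b = lb of product B (per acre).
K₂O: 0.44·a + 0.03·b = 24.4
N: 0.13·a + 0.25·b = 29.7
Eliminate b: (row1) − 0.03/0.25·(row2) → 0.4244·a = 20.836, so a = 49.0952.
Then b = (29.7 − 0.13·49.0952) / 0.25 = 93.2704995.

49.095 lb potassium nitrate, 93.270 lb product B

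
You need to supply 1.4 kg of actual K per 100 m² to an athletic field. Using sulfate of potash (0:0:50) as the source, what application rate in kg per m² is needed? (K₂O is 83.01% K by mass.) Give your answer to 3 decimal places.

0.034 kg of product per sq m

As K₂O: 1.4 / 0.8301 = 1.68654 kg per 100 m².
Product per 100 m² = 1.68654 / 50% = 3.37309 kg.
Convert to per m²: 3.37309 × 0.01 = 0.0337309 kg.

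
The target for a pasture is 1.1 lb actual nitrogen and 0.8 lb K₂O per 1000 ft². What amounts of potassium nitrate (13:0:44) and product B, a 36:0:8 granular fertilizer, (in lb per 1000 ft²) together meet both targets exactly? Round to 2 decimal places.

1.35 lb potassium nitrate, 2.57 lb product B

With a, b = lb per 1000 ft² of potassium nitrate and product B:
N: 0.13·a + 0.36·b = 1.1
K₂O: 0.44·a + 0.08·b = 0.8
Solving simultaneously: a = 1.35135, b = 2.56757.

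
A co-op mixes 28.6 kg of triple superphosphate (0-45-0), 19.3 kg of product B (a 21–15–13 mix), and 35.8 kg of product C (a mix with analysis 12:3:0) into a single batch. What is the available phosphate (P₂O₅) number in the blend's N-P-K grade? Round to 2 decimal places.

20.12% P₂O₅

Total mass = 28.6 + 19.3 + 35.8 = 83.7 kg.
P₂O₅ mass = 45%×28.6 + 15%×19.3 + 3%×35.8 = 16.839 kg.
% P₂O₅ = 16.839 / 83.7 = 20.1183%.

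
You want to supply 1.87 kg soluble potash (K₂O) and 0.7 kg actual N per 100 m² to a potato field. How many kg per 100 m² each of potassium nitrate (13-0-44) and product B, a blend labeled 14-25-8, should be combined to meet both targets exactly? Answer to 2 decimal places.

With a, b = kg per 100 m² of potassium nitrate and product B:
K₂O: 0.44·a + 0.08·b = 1.87
N: 0.13·a + 0.14·b = 0.7
From row1: a = (1.87 − 0.08·b) / 0.44.
Into row2: 0.13·(1.87 − 0.08·b)/0.44 + 0.14·b = 0.7 → b = 1.26758, a = 4.01953.

4.02 kg potassium nitrate, 1.27 kg product B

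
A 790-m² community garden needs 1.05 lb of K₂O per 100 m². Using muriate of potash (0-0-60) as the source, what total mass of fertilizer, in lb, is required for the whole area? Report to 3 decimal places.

13.825 lb

Product per 100 m² = 1.05 / 60% = 1.75 lb.
Total product = 1.75 × 790 / 100 = 13.825 lb.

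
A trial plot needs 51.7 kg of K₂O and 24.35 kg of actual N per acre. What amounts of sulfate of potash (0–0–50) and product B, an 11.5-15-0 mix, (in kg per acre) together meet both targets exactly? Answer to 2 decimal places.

103.40 kg sulfate of potash, 211.74 kg product B

Per-acre balance (a = sulfate of potash, b = product B):
K₂O: 0.5·a + 0·b = 51.7
N: 0·a + 0.115·b = 24.35
Solving simultaneously: a = 103.4, b = 211.739.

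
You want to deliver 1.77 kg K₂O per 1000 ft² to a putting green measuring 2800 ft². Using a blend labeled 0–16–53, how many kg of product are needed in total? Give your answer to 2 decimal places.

9.35 kg

Product per 1000 ft² = 1.77 / 53% = 3.33962 kg.
Total product = 3.33962 × 2800 / 1000 = 9.35094 kg.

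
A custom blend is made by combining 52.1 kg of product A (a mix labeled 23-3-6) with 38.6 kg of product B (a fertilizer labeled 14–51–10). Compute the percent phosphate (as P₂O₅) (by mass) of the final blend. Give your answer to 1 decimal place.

23.4% P₂O₅

Total mass = 52.1 + 38.6 = 90.7 kg.
P₂O₅ mass = 3%×52.1 + 51%×38.6 = 21.249 kg.
% P₂O₅ = 21.249 / 90.7 = 23.4278%.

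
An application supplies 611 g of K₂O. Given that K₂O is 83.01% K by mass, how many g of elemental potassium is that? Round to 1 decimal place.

K = 611 × 0.8301 = 507.191 g.

507.2 g K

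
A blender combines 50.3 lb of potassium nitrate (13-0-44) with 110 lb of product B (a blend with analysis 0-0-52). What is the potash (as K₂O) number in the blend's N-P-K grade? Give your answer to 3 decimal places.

49.490% K₂O

Total mass = 50.3 + 110 = 160.3 lb.
K₂O mass = 44%×50.3 + 52%×110 = 79.332 lb.
% K₂O = 79.332 / 160.3 = 49.4897%.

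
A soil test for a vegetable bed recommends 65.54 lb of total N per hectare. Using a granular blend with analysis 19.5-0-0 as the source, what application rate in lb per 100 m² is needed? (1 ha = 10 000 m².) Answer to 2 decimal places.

Product per hectare = 65.54 / 19.5% = 336.103 lb.
Convert to per 100 m²: 336.103 × 0.01 = 3.36103 lb.

3.36 lb of product per hundred sq m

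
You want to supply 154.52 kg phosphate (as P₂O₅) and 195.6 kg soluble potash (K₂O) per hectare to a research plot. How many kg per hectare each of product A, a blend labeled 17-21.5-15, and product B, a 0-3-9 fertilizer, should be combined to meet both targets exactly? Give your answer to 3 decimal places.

With a, b = kg per hectare of product A and product B:
P₂O₅: 0.215·a + 0.03·b = 154.52
K₂O: 0.15·a + 0.09·b = 195.6
Solving simultaneously: a = 541.3333, b = 1271.1111.

541.333 kg product A, 1271.111 kg product B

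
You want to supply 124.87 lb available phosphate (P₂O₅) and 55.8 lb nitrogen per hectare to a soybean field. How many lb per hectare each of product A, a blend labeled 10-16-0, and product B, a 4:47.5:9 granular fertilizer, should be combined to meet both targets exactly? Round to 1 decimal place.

523.4 lb product A, 86.6 lb product B

With a, b = lb per hectare of product A and product B:
P₂O₅: 0.16·a + 0.475·b = 124.87
N: 0.1·a + 0.04·b = 55.8
Eliminate a: (row1) − 0.16/0.1·(row2) → 0.411·b = 35.59, so b = 86.5937.
Back-substitute: a = (124.87 − 0.475·86.5937) / 0.16 = 523.363.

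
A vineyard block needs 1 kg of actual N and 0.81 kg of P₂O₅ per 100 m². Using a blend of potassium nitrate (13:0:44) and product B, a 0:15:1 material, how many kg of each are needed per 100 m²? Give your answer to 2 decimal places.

Let a = kg of potassium nitrate, b = kg of product B (per 100 m²).
N: 0.13·a + 0·b = 1
P₂O₅: 0·a + 0.15·b = 0.81
Solving simultaneously: a = 7.69231, b = 5.4.

7.69 kg potassium nitrate, 5.40 kg product B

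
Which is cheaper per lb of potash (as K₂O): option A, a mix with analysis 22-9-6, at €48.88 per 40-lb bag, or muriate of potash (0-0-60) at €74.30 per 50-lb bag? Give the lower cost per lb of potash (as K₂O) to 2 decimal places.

€2.48 per lb K₂O (muriate of potash)

option A: K₂O per bag = 40 × 6% = 2.4 lb; cost = 48.88 / 2.4 = €20.3667/lb K₂O.
muriate of potash: K₂O per bag = 50 × 60% = 30 lb; cost = 74.30 / 30 = €2.4767/lb K₂O.
muriate of potash is cheaper.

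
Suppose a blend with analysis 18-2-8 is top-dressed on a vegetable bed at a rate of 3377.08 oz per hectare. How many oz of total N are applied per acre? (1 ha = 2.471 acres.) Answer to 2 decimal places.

nitrogen per hectare = 3377.08 × 18% = 607.874 oz.
Convert to per acre: 607.874 × 0.404694 = 246.003 oz.

246.00 oz N per acre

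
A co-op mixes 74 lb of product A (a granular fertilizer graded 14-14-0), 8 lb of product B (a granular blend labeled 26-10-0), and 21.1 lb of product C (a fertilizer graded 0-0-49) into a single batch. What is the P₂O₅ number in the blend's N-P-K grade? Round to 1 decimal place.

10.8% P₂O₅

Total mass = 74 + 8 + 21.1 = 103.1 lb.
P₂O₅ mass = 14%×74 + 10%×8 + 0%×21.1 = 11.16 lb.
% P₂O₅ = 11.16 / 103.1 = 10.8244%.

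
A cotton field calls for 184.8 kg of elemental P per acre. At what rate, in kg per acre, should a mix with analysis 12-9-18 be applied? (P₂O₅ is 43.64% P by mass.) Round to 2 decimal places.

4705.16 kg of product per acre

As P₂O₅: 184.8 / 0.4364 = 423.465 kg per acre.
Product per acre = 423.465 / 9% = 4705.163 kg.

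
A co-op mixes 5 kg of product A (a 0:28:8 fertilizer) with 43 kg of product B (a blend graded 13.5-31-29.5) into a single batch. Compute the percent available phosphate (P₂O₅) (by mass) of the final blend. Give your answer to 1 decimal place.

Total mass = 5 + 43 = 48 kg.
P₂O₅ mass = 28%×5 + 31%×43 = 14.73 kg.
% P₂O₅ = 14.73 / 48 = 30.6875%.

30.7% P₂O₅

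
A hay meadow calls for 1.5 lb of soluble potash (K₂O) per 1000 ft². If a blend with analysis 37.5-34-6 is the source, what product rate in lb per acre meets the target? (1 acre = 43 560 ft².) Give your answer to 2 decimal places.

1089.00 lb of product per acre

Product per 1000 ft² = 1.5 / 6% = 25 lb.
Convert to per acre: 25 × 43.56 = 1089 lb.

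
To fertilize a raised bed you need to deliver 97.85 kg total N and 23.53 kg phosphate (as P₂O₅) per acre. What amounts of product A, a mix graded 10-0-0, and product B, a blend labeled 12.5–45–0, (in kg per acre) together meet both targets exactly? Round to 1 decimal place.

Per-acre balance (a = product A, b = product B):
N: 0.1·a + 0.125·b = 97.85
P₂O₅: 0·a + 0.45·b = 23.53
Solving simultaneously: a = 913.139, b = 52.2889.

913.1 kg product A, 52.3 kg product B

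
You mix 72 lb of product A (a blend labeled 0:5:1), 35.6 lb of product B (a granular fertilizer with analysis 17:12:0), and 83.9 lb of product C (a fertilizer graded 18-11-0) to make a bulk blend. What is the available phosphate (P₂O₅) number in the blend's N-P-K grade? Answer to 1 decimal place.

8.9% P₂O₅

Total mass = 72 + 35.6 + 83.9 = 191.5 lb.
P₂O₅ mass = 5%×72 + 12%×35.6 + 11%×83.9 = 17.101 lb.
% P₂O₅ = 17.101 / 191.5 = 8.93003%.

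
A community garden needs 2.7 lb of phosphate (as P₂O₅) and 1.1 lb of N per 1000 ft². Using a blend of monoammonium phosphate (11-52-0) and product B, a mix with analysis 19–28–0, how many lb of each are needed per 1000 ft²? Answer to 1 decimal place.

3.0 lb monoammonium phosphate, 4.0 lb product B

Let a = lb of monoammonium phosphate, b = lb of product B (per 1000 ft²).
P₂O₅: 0.52·a + 0.28·b = 2.7
N: 0.11·a + 0.19·b = 1.1
From row1: a = (2.7 − 0.28·b) / 0.52.
Into row2: 0.11·(2.7 − 0.28·b)/0.52 + 0.19·b = 1.1 → b = 4.04412, a = 3.01471.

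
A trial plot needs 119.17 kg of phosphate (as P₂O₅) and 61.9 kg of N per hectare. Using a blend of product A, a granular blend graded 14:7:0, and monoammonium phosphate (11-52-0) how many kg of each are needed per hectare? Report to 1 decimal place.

293.1 kg product A, 189.7 kg monoammonium phosphate

With a, b = kg per hectare of product A and monoammonium phosphate:
P₂O₅: 0.07·a + 0.52·b = 119.17
N: 0.14·a + 0.11·b = 61.9
Eliminate a: (row1) − 0.07/0.14·(row2) → 0.465·b = 88.22, so b = 189.72.
Back-substitute: a = (119.17 − 0.52·189.72) / 0.07 = 293.077.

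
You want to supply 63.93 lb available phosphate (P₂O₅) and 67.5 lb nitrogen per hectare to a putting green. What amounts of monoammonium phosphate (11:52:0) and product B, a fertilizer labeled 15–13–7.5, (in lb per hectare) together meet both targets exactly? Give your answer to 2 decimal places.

With a, b = lb per hectare of monoammonium phosphate and product B:
P₂O₅: 0.52·a + 0.13·b = 63.93
N: 0.11·a + 0.15·b = 67.5
Solving simultaneously: a = 12.7865, b = 440.623.

12.79 lb monoammonium phosphate, 440.62 lb product B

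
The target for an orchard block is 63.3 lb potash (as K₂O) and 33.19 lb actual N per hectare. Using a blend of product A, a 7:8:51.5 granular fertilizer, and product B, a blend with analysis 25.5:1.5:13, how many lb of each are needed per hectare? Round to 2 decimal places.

With a, b = lb per hectare of product A and product B:
K₂O: 0.515·a + 0.13·b = 63.3
N: 0.07·a + 0.255·b = 33.19
Eliminate b: (row1) − 0.13/0.255·(row2) → 0.479314·a = 46.3796, so a = 96.7625.
Then b = (33.19 − 0.07·96.7625) / 0.255 = 103.5946.

96.76 lb product A, 103.59 lb product B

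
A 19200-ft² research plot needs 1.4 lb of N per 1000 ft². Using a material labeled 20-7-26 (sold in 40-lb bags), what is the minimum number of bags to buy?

Product per 1000 ft² = 1.4 / 20% = 7 lb.
Total product = 7 × 19200 / 1000 = 134.4 lb.
Bags = ⌈134.4 / 40⌉ = 4.

4 bags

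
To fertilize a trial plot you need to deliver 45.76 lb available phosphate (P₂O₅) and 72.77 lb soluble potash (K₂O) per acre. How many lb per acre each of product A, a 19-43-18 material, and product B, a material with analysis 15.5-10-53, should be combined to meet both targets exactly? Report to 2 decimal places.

With a, b = lb per acre of product A and product B:
P₂O₅: 0.43·a + 0.1·b = 45.76
K₂O: 0.18·a + 0.53·b = 72.77
From row1: a = (45.76 − 0.1·b) / 0.43.
Into row2: 0.18·(45.76 − 0.1·b)/0.43 + 0.53·b = 72.77 → b = 109.8347, a = 80.8757.

80.88 lb product A, 109.83 lb product B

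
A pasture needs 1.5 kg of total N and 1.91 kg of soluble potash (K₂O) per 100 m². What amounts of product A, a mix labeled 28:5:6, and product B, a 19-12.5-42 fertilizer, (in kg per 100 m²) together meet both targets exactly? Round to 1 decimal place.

2.5 kg product A, 4.2 kg product B

With a, b = kg per 100 m² of product A and product B:
N: 0.28·a + 0.19·b = 1.5
K₂O: 0.06·a + 0.42·b = 1.91
Eliminate b: (row1) − 0.19/0.42·(row2) → 0.252857·a = 0.635952, so a = 2.51507.
Then b = (1.91 − 0.06·2.51507) / 0.42 = 4.18832.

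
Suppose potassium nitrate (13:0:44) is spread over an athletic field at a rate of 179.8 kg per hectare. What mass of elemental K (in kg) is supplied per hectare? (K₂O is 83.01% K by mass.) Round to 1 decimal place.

K₂O per hectare = 179.8 × 44% = 79.112 kg.
Elemental K = 79.112 × 0.8301 = 65.6709 kg per hectare.

65.7 kg K per hectare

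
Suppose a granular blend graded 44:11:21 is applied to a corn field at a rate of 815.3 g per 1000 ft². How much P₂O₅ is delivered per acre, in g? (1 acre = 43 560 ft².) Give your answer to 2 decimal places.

3906.59 g P₂O₅ per acre

P₂O₅ per 1000 ft² = 815.3 × 11% = 89.683 g.
Convert to per acre: 89.683 × 43.56 = 3906.591 g.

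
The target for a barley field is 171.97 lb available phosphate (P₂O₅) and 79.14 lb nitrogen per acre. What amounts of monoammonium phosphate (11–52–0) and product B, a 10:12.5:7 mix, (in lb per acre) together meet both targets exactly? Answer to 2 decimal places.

Let a = lb of monoammonium phosphate, b = lb of product B (per acre).
P₂O₅: 0.52·a + 0.125·b = 171.97
N: 0.11·a + 0.1·b = 79.14
Eliminate a: (row1) − 0.52/0.11·(row2) → -0.347727·b = -202.146, so b = 581.336.
Back-substitute: a = (171.97 − 0.125·581.336) / 0.52 = 190.967.

190.97 lb monoammonium phosphate, 581.34 lb product B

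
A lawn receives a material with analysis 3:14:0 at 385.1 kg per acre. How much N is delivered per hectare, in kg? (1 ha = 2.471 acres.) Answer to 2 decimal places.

nitrogen per acre = 385.1 × 3% = 11.553 kg.
Convert to per hectare: 11.553 × 2.471 = 28.5475 kg.

28.55 kg N per hectare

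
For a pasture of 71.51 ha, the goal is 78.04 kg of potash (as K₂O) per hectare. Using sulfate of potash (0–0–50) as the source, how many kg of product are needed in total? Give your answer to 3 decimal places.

Product per hectare = 78.04 / 50% = 156.08 kg.
Total product = 156.08 × 71.51 = 11161.2808 kg.

11161.281 kg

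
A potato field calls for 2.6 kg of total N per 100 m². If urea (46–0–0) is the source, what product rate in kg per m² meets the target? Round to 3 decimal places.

0.057 kg of product per sq m

Product per 100 m² = 2.6 / 46% = 5.65217 kg.
Convert to per m²: 5.65217 × 0.01 = 0.0565217 kg.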